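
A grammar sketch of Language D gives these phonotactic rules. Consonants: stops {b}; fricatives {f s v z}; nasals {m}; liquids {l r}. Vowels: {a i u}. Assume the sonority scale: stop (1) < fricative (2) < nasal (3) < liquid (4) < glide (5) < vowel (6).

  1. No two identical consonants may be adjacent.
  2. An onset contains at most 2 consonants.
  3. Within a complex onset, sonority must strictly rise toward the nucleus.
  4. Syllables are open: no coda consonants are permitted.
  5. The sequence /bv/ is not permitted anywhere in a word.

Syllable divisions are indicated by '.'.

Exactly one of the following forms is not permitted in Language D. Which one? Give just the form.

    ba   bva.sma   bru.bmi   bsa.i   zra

ba — σ1 onset /b/, coda /∅/ ok → permitted
bva.sma — violates constraint 5: contains banned sequence /bv/ → not permitted
bru.bmi — σ1 onset /br/ (1→4 rises), coda /∅/ ok; σ2 onset /bm/ (1→3 rises), coda /∅/ ok → permitted
bsa.i — σ1 onset /bs/ (1→2 rises), coda /∅/ ok; σ2 onset /∅/, coda /∅/ ok → permitted
zra — σ1 onset /zr/ (2→4 rises), coda /∅/ ok → permitted

bva.sma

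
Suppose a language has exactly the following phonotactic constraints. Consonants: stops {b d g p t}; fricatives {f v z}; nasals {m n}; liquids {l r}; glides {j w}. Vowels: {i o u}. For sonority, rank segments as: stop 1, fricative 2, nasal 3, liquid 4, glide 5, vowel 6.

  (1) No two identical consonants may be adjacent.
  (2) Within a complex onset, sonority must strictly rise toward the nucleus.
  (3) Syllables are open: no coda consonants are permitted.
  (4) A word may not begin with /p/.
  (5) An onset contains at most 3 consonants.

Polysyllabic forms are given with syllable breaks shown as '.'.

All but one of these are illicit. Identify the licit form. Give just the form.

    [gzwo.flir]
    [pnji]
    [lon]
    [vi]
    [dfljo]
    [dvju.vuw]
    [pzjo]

[gzwo.flir] — violates constraint 3: syllable 2 coda /r/ has 1 consonant (> 0) → illicit
[pnji] — violates constraint 4: word begins with /p/ → illicit
[lon] — violates constraint 3: syllable 1 coda /n/ has 1 consonant (> 0) → illicit
[vi] — σ1 onset /v/, coda /∅/ ok → licit
[dfljo] — violates constraint 5: syllable 1 onset /dflj/ has 4 consonants (> 3) → illicit
[dvju.vuw] — violates constraint 3: syllable 2 coda /w/ has 1 consonant (> 0) → illicit
[pzjo] — violates constraint 4: word begins with /p/ → illicit

[vi]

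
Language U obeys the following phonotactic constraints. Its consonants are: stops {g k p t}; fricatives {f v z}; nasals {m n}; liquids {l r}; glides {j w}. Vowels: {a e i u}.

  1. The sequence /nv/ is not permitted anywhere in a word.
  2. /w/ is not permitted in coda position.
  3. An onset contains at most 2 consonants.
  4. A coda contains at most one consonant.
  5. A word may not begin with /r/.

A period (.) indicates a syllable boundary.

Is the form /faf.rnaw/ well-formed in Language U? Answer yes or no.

no

/faf.rnaw/ — violates constraint 2: syllable 2 coda contains /w/ → ill-formed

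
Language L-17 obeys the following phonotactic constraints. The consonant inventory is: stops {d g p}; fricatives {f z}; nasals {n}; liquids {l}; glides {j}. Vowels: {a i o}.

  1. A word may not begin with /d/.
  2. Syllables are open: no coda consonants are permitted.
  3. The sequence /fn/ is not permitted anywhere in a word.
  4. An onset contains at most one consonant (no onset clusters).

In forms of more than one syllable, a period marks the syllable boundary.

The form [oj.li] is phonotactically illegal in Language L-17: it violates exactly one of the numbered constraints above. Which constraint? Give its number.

2

[oj.li]: syllable 1 coda /j/ has 1 consonant (> 0).
This is a violation of constraint 2: "Syllables are open: no coda consonants are permitted."
The remaining constraints (1, 3, 4) are satisfied.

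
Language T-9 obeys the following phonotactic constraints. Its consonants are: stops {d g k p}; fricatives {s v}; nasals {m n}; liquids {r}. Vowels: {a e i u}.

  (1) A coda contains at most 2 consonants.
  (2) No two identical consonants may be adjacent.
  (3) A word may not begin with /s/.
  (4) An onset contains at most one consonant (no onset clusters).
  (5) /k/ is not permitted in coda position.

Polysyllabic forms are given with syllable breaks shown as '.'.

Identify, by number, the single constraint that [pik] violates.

5

[pik]: syllable 1 coda contains /k/.
This is a violation of constraint 5: "/k/ is not permitted in coda position."
The remaining constraints (1, 2, 3, 4) are satisfied.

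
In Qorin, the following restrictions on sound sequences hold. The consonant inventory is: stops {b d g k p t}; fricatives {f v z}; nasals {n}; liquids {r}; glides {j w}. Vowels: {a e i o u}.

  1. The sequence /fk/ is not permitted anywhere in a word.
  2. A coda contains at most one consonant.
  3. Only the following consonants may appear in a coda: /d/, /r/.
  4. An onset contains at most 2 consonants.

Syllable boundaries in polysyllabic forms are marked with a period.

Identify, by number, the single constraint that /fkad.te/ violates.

1

/fkad.te/: contains banned sequence /fk/.
This is a violation of constraint 1: "The sequence /fk/ is not permitted anywhere in a word."
The remaining constraints (2, 3, 4) are satisfied.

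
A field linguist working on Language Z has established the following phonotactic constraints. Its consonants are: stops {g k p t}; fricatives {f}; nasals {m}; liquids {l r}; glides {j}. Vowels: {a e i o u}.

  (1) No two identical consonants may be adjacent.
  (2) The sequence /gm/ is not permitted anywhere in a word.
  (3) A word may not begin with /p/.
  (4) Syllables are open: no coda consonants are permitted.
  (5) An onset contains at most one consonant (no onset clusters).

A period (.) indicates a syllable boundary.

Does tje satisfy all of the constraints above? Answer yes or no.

tje — violates constraint 5: syllable 1 onset /tj/ has 2 consonants (> 1) → ill-formed

no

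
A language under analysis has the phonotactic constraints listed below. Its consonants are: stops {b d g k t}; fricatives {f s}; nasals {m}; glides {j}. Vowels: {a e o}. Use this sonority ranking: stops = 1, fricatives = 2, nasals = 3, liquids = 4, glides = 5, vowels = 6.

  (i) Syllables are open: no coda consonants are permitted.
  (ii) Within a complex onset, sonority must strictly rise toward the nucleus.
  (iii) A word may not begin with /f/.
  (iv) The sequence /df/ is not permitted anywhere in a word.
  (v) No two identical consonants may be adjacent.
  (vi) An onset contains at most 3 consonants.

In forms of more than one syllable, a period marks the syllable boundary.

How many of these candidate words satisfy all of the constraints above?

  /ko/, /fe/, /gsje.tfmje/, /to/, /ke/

3

/ko/ — σ1 onset /k/, coda /∅/ ok → licit
/fe/ — violates constraint (iii): word begins with /f/ → illicit
/gsje.tfmje/ — violates constraint (vi): syllable 2 onset /tfmj/ has 4 consonants (> 3) → illicit
/to/ — σ1 onset /t/, coda /∅/ ok → licit
/ke/ — σ1 onset /k/, coda /∅/ ok → licit
Licit: /ko/, /to/, /ke/ → 3.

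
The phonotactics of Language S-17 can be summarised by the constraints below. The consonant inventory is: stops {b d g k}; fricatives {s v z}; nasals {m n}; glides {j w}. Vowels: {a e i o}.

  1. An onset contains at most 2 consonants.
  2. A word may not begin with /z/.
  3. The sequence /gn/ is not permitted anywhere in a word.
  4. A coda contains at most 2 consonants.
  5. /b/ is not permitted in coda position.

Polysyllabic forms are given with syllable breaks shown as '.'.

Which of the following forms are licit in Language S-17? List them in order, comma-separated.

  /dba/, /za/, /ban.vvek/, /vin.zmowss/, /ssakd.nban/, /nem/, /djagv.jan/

/dba/ — σ1 onset /db/ (2C), coda /∅/ ok → licit
/za/ — violates constraint 2: word begins with /z/ → illicit
/ban.vvek/ — σ1 onset /b/, coda /n/ ok; σ2 onset /vv/ (2C), coda /k/ ok → licit
/vin.zmowss/ — violates constraint 4: syllable 2 coda /wss/ has 3 consonants (> 2) → illicit
/ssakd.nban/ — σ1 onset /ss/ (2C), coda /kd/ (2C) ok; σ2 onset /nb/ (2C), coda /n/ ok → licit
/nem/ — σ1 onset /n/, coda /m/ ok → licit
/djagv.jan/ — σ1 onset /dj/ (2C), coda /gv/ (2C) ok; σ2 onset /j/, coda /n/ ok → licit

/dba/, /ban.vvek/, /ssakd.nban/, /nem/, /djagv.jan/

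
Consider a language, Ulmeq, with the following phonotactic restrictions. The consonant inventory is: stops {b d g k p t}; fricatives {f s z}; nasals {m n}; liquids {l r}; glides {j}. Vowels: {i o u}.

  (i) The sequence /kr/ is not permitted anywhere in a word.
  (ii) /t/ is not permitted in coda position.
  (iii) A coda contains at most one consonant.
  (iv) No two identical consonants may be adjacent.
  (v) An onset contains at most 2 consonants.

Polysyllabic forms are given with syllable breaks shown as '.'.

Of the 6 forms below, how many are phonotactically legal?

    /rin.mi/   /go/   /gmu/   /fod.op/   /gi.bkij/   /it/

5

/rin.mi/ — σ1 onset /r/, coda /n/ ok; σ2 onset /m/, coda /∅/ ok → phonotactically legal
/go/ — σ1 onset /g/, coda /∅/ ok → phonotactically legal
/gmu/ — σ1 onset /gm/ (2C), coda /∅/ ok → phonotactically legal
/fod.op/ — σ1 onset /f/, coda /d/ ok; σ2 onset /∅/, coda /p/ ok → phonotactically legal
/gi.bkij/ — σ1 onset /g/, coda /∅/ ok; σ2 onset /bk/ (2C), coda /j/ ok → phonotactically legal
/it/ — violates constraint (ii): syllable 1 coda contains /t/ → phonotactically illegal
Phonotactically legal: /rin.mi/, /go/, /gmu/, /fod.op/, /gi.bkij/ → 5.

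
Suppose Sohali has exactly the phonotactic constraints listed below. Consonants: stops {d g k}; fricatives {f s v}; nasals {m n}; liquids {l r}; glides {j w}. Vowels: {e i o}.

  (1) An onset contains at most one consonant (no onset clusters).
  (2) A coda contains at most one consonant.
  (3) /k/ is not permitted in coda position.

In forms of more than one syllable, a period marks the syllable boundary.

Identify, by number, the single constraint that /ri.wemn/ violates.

2

/ri.wemn/: syllable 2 coda /mn/ has 2 consonants (> 1).
This is a violation of constraint 2: "A coda contains at most one consonant."
The remaining constraints (1, 3) are satisfied.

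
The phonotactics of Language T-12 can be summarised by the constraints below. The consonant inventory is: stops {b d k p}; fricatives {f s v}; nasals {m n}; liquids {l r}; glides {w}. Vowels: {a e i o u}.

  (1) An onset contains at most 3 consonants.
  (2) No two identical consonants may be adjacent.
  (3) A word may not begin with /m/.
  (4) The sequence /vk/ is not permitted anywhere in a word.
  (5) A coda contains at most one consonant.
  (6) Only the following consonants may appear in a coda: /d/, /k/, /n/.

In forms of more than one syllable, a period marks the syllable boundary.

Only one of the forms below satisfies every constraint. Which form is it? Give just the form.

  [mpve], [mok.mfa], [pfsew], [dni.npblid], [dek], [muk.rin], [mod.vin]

[dek]

[mpve] — violates constraint 3: word begins with /m/ → illicit
[mok.mfa] — violates constraint 3: word begins with /m/ → illicit
[pfsew] — violates constraint 6: syllable 1 coda contains /w/, which is not a licensed coda consonant → illicit
[dni.npblid] — violates constraint 1: syllable 2 onset /npbl/ has 4 consonants (> 3) → illicit
[dek] — σ1 onset /d/, coda /k/ ok → licit
[muk.rin] — violates constraint 3: word begins with /m/ → illicit
[mod.vin] — violates constraint 3: word begins with /m/ → illicit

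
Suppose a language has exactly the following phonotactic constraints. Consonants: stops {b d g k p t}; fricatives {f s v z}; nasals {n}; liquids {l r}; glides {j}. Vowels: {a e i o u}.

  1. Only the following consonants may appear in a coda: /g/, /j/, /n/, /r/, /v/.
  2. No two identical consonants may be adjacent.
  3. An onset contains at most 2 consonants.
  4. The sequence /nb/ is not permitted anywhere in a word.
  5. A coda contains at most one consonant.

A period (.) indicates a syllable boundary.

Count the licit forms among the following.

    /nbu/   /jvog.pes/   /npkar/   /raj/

/nbu/ — violates constraint 4: contains banned sequence /nb/ → illicit
/jvog.pes/ — violates constraint 1: syllable 2 coda contains /s/, which is not a licensed coda consonant → illicit
/npkar/ — violates constraint 3: syllable 1 onset /npk/ has 3 consonants (> 2) → illicit
/raj/ — σ1 onset /r/, coda /j/ ok → licit
Licit: /raj/ → 1.

1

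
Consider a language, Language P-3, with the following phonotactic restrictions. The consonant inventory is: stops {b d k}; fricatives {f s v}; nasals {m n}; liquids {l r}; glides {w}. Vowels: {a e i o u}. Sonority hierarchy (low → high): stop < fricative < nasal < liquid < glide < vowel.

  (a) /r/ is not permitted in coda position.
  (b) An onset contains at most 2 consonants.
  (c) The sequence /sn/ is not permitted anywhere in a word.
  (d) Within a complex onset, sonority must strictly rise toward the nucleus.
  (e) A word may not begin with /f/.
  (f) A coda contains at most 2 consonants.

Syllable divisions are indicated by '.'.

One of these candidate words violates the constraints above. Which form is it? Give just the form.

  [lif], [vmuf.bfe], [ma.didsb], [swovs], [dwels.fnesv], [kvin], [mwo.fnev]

[ma.didsb]

[lif] — σ1 onset /l/, coda /f/ ok → licit
[vmuf.bfe] — σ1 onset /vm/ (2→3 rises), coda /f/ ok; σ2 onset /bf/ (1→2 rises), coda /∅/ ok → licit
[ma.didsb] — violates constraint (f): syllable 2 coda /dsb/ has 3 consonants (> 2) → illicit
[swovs] — σ1 onset /sw/ (2→5 rises), coda /vs/ (2C) ok → licit
[dwels.fnesv] — σ1 onset /dw/ (1→5 rises), coda /ls/ (2C) ok; σ2 onset /fn/ (2→3 rises), coda /sv/ (2C) ok → licit
[kvin] — σ1 onset /kv/ (1→2 rises), coda /n/ ok → licit
[mwo.fnev] — σ1 onset /mw/ (3→5 rises), coda /∅/ ok; σ2 onset /fn/ (2→3 rises), coda /v/ ok → licit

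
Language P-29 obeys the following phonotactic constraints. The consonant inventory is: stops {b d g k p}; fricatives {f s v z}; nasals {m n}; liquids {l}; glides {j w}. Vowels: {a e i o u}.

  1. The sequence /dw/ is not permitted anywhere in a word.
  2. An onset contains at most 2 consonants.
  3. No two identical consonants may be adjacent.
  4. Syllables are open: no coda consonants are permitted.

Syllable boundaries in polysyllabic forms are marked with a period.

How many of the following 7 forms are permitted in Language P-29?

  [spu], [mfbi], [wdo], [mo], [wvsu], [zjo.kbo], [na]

[spu] — σ1 onset /sp/ (2C), coda /∅/ ok → permitted
[mfbi] — violates constraint 2: syllable 1 onset /mfb/ has 3 consonants (> 2) → not permitted
[wdo] — σ1 onset /wd/ (2C), coda /∅/ ok → permitted
[mo] — σ1 onset /m/, coda /∅/ ok → permitted
[wvsu] — violates constraint 2: syllable 1 onset /wvs/ has 3 consonants (> 2) → not permitted
[zjo.kbo] — σ1 onset /zj/ (2C), coda /∅/ ok; σ2 onset /kb/ (2C), coda /∅/ ok → permitted
[na] — σ1 onset /n/, coda /∅/ ok → permitted
Permitted: [spu], [wdo], [mo], [zjo.kbo], [na] → 5.

5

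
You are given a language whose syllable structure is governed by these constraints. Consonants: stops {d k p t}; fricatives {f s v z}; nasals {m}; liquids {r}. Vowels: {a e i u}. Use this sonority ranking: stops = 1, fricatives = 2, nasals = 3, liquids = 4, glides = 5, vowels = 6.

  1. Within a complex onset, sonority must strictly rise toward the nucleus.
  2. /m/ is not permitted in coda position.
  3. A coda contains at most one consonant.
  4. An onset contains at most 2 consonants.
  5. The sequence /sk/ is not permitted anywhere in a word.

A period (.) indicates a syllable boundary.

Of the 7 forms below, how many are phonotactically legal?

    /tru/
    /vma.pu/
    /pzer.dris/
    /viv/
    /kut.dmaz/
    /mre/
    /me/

/tru/ — σ1 onset /tr/ (1→4 rises), coda /∅/ ok → phonotactically legal
/vma.pu/ — σ1 onset /vm/ (2→3 rises), coda /∅/ ok; σ2 onset /p/, coda /∅/ ok → phonotactically legal
/pzer.dris/ — σ1 onset /pz/ (1→2 rises), coda /r/ ok; σ2 onset /dr/ (1→4 rises), coda /s/ ok → phonotactically legal
/viv/ — σ1 onset /v/, coda /v/ ok → phonotactically legal
/kut.dmaz/ — σ1 onset /k/, coda /t/ ok; σ2 onset /dm/ (1→3 rises), coda /z/ ok → phonotactically legal
/mre/ — σ1 onset /mr/ (3→4 rises), coda /∅/ ok → phonotactically legal
/me/ — σ1 onset /m/, coda /∅/ ok → phonotactically legal
Phonotactically legal: /tru/, /vma.pu/, /pzer.dris/, /viv/, /kut.dmaz/, /mre/, /me/ → 7.

7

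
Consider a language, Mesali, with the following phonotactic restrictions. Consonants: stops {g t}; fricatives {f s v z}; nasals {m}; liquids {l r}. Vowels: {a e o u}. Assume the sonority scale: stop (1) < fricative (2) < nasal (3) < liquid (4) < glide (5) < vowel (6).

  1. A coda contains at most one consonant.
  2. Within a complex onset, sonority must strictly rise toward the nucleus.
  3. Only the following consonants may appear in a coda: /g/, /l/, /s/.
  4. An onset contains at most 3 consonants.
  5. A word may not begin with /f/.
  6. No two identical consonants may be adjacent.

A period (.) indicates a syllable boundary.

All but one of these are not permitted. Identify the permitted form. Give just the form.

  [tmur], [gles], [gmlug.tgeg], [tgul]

[gles]

[tmur] — violates constraint 3: syllable 1 coda contains /r/, which is not a licensed coda consonant → not permitted
[gles] — σ1 onset /gl/ (1→4 rises), coda /s/ ok → permitted
[gmlug.tgeg] — violates constraint 2: syllable 2 onset /tg/: /t/ (stop, 1) → /g/ (stop, 1) does not rise → not permitted
[tgul] — violates constraint 2: syllable 1 onset /tg/: /t/ (stop, 1) → /g/ (stop, 1) does not rise → not permitted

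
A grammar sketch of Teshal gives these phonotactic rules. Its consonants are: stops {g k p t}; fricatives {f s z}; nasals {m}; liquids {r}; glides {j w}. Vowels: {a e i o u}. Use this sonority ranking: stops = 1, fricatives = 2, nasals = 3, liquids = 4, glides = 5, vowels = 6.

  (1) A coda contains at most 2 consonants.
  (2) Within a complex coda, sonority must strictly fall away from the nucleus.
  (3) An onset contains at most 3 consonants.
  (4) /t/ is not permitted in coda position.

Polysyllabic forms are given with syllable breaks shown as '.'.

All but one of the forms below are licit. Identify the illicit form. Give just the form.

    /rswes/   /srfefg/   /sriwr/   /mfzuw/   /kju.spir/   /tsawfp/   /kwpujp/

/rswes/ — σ1 onset /rsw/ (3C), coda /s/ ok → licit
/srfefg/ — σ1 onset /srf/ (3C), coda /fg/ (2→1 falls) ok → licit
/sriwr/ — σ1 onset /sr/ (2C), coda /wr/ (5→4 falls) ok → licit
/mfzuw/ — σ1 onset /mfz/ (3C), coda /w/ ok → licit
/kju.spir/ — σ1 onset /kj/ (2C), coda /∅/ ok; σ2 onset /sp/ (2C), coda /r/ ok → licit
/tsawfp/ — violates constraint 1: syllable 1 coda /wfp/ has 3 consonants (> 2) → illicit
/kwpujp/ — σ1 onset /kwp/ (3C), coda /jp/ (5→1 falls) ok → licit

/tsawfp/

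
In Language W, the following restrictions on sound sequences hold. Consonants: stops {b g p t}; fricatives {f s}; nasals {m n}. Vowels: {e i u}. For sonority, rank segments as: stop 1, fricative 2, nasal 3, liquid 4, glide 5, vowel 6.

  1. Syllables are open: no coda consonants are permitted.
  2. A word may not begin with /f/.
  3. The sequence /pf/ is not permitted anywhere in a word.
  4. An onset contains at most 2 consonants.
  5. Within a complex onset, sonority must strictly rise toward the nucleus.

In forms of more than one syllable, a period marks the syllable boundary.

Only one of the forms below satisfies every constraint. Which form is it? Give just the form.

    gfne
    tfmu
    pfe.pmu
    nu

nu

gfne — violates constraint 4: syllable 1 onset /gfn/ has 3 consonants (> 2) → not permitted
tfmu — violates constraint 4: syllable 1 onset /tfm/ has 3 consonants (> 2) → not permitted
pfe.pmu — violates constraint 3: contains banned sequence /pf/ → not permitted
nu — σ1 onset /n/, coda /∅/ ok → permitted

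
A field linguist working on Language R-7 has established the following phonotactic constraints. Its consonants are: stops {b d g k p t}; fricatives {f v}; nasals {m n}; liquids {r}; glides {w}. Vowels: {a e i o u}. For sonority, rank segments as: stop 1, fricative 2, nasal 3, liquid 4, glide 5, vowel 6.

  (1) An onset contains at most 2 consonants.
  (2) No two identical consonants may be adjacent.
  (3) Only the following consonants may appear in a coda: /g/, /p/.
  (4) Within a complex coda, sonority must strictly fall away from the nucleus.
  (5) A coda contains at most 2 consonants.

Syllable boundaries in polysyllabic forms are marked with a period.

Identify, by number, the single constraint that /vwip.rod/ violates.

3

/vwip.rod/: syllable 2 coda contains /d/, which is not a licensed coda consonant.
This is a violation of constraint 3: "Only the following consonants may appear in a coda: /g/, /p/."
The remaining constraints (1, 2, 4, 5) are satisfied.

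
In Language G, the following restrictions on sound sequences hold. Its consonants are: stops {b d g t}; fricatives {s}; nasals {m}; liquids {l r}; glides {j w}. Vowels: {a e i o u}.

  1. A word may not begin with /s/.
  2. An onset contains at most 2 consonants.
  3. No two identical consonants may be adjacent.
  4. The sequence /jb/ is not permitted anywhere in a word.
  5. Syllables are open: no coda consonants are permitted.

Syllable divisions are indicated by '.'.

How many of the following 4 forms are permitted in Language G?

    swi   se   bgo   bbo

swi — violates constraint 1: word begins with /s/ → not permitted
se — violates constraint 1: word begins with /s/ → not permitted
bgo — σ1 onset /bg/ (2C), coda /∅/ ok → permitted
bbo — violates constraint 3: adjacent identical consonants /bb/ → not permitted
Permitted: bgo → 1.

1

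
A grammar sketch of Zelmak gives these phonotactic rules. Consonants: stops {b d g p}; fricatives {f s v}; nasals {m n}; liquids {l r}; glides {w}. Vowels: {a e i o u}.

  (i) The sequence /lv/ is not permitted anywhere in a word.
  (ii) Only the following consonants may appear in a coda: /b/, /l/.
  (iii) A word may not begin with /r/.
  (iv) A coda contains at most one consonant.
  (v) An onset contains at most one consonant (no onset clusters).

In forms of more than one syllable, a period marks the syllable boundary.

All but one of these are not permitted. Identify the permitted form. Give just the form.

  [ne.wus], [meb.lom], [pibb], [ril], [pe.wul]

[ne.wus] — violates constraint (ii): syllable 2 coda contains /s/, which is not a licensed coda consonant → not permitted
[meb.lom] — violates constraint (ii): syllable 2 coda contains /m/, which is not a licensed coda consonant → not permitted
[pibb] — violates constraint (iv): syllable 1 coda /bb/ has 2 consonants (> 1) → not permitted
[ril] — violates constraint (iii): word begins with /r/ → not permitted
[pe.wul] — σ1 onset /p/, coda /∅/ ok; σ2 onset /w/, coda /l/ ok → permitted

[pe.wul]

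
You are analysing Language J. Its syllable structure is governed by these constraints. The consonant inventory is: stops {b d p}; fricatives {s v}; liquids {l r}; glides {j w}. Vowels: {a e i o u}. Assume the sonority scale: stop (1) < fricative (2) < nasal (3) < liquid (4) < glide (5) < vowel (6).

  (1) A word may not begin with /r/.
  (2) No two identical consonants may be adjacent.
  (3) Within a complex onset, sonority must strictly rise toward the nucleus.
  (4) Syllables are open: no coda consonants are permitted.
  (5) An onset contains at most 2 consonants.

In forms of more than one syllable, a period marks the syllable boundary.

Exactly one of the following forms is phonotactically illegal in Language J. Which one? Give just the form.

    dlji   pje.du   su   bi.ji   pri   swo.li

dlji — violates constraint 5: syllable 1 onset /dlj/ has 3 consonants (> 2) → phonotactically illegal
pje.du — σ1 onset /pj/ (1→5 rises), coda /∅/ ok; σ2 onset /d/, coda /∅/ ok → phonotactically legal
su — σ1 onset /s/, coda /∅/ ok → phonotactically legal
bi.ji — σ1 onset /b/, coda /∅/ ok; σ2 onset /j/, coda /∅/ ok → phonotactically legal
pri — σ1 onset /pr/ (1→4 rises), coda /∅/ ok → phonotactically legal
swo.li — σ1 onset /sw/ (2→5 rises), coda /∅/ ok; σ2 onset /l/, coda /∅/ ok → phonotactically legal

dlji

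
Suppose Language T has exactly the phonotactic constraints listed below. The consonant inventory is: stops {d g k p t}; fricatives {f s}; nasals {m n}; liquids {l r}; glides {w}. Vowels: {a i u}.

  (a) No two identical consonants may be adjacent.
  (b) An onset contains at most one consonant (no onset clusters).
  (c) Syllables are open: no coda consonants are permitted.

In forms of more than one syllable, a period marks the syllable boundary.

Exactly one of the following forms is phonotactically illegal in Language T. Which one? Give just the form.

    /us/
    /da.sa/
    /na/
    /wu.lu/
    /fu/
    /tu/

/us/ — violates constraint (c): syllable 1 coda /s/ has 1 consonant (> 0) → phonotactically illegal
/da.sa/ — σ1 onset /d/, coda /∅/ ok; σ2 onset /s/, coda /∅/ ok → phonotactically legal
/na/ — σ1 onset /n/, coda /∅/ ok → phonotactically legal
/wu.lu/ — σ1 onset /w/, coda /∅/ ok; σ2 onset /l/, coda /∅/ ok → phonotactically legal
/fu/ — σ1 onset /f/, coda /∅/ ok → phonotactically legal
/tu/ — σ1 onset /t/, coda /∅/ ok → phonotactically legal

/us/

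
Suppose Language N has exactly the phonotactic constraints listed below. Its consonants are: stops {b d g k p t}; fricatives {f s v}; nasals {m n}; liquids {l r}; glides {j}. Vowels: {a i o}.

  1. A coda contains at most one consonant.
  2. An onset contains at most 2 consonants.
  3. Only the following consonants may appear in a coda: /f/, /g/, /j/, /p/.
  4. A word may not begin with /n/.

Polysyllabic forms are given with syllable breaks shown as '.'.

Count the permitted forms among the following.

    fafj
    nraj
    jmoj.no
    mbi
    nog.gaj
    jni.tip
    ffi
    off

fafj — violates constraint 1: syllable 1 coda /fj/ has 2 consonants (> 1) → not permitted
nraj — violates constraint 4: word begins with /n/ → not permitted
jmoj.no — σ1 onset /jm/ (2C), coda /j/ ok; σ2 onset /n/, coda /∅/ ok → permitted
mbi — σ1 onset /mb/ (2C), coda /∅/ ok → permitted
nog.gaj — violates constraint 4: word begins with /n/ → not permitted
jni.tip — σ1 onset /jn/ (2C), coda /∅/ ok; σ2 onset /t/, coda /p/ ok → permitted
ffi — σ1 onset /ff/ (2C), coda /∅/ ok → permitted
off — violates constraint 1: syllable 1 coda /ff/ has 2 consonants (> 1) → not permitted
Permitted: jmoj.no, mbi, jni.tip, ffi → 4.

4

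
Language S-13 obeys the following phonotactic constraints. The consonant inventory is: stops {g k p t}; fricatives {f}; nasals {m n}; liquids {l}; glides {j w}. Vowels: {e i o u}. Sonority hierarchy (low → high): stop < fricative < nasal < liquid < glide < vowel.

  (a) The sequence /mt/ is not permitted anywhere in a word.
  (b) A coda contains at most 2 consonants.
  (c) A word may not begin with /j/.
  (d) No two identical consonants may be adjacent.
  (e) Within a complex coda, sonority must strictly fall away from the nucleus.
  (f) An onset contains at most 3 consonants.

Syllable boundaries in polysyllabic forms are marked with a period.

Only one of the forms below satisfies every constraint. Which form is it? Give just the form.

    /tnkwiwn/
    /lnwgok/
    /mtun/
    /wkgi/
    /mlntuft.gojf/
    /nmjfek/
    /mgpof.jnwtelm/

/tnkwiwn/ — violates constraint (f): syllable 1 onset /tnkw/ has 4 consonants (> 3) → ill-formed
/lnwgok/ — violates constraint (f): syllable 1 onset /lnwg/ has 4 consonants (> 3) → ill-formed
/mtun/ — violates constraint (a): contains banned sequence /mt/ → ill-formed
/wkgi/ — σ1 onset /wkg/ (3C), coda /∅/ ok → well-formed
/mlntuft.gojf/ — violates constraint (f): syllable 1 onset /mlnt/ has 4 consonants (> 3) → ill-formed
/nmjfek/ — violates constraint (f): syllable 1 onset /nmjf/ has 4 consonants (> 3) → ill-formed
/mgpof.jnwtelm/ — violates constraint (f): syllable 2 onset /jnwt/ has 4 consonants (> 3) → ill-formed

/wkgi/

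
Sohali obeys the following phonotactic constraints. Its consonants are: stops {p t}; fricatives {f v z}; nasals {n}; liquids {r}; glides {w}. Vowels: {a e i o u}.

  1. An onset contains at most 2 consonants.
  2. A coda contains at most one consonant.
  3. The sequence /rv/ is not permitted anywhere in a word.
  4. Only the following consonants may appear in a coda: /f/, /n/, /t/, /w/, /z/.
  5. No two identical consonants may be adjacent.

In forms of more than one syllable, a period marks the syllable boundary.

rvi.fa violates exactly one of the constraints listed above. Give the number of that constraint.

rvi.fa: contains banned sequence /rv/.
This is a violation of constraint 3: "The sequence /rv/ is not permitted anywhere in a word."
The remaining constraints (1, 2, 4, 5) are satisfied.

3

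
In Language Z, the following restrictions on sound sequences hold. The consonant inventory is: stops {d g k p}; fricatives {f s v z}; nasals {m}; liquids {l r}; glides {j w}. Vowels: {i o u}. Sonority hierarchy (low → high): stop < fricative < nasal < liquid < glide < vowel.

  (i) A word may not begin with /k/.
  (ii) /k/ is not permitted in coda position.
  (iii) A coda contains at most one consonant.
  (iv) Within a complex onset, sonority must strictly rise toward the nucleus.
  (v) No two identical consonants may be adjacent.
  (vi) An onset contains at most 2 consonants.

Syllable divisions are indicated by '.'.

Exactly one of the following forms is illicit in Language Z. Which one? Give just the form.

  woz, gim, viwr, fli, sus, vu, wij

woz — σ1 onset /w/, coda /z/ ok → licit
gim — σ1 onset /g/, coda /m/ ok → licit
viwr — violates constraint (iii): syllable 1 coda /wr/ has 2 consonants (> 1) → illicit
fli — σ1 onset /fl/ (2→4 rises), coda /∅/ ok → licit
sus — σ1 onset /s/, coda /s/ ok → licit
vu — σ1 onset /v/, coda /∅/ ok → licit
wij — σ1 onset /w/, coda /j/ ok → licit

viwr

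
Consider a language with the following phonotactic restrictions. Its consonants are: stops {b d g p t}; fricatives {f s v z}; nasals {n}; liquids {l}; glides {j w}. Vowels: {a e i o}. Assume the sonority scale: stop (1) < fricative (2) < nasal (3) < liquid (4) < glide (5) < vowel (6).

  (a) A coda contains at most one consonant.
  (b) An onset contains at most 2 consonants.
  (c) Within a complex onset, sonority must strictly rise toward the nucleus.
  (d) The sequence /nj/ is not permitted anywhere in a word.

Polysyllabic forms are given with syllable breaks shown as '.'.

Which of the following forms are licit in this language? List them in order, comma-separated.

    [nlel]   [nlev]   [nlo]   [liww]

[nlel] — σ1 onset /nl/ (3→4 rises), coda /l/ ok → licit
[nlev] — σ1 onset /nl/ (3→4 rises), coda /v/ ok → licit
[nlo] — σ1 onset /nl/ (3→4 rises), coda /∅/ ok → licit
[liww] — violates constraint (a): syllable 1 coda /ww/ has 2 consonants (> 1) → illicit

[nlel], [nlev], [nlo]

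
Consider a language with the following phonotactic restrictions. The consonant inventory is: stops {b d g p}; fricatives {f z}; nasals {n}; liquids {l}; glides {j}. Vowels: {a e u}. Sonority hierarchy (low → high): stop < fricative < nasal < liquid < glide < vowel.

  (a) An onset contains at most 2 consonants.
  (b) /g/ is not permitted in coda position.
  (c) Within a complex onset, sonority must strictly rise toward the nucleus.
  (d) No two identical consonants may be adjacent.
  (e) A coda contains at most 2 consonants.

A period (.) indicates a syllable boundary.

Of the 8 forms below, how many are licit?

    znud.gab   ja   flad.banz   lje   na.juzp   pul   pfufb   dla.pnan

8

znud.gab — σ1 onset /zn/ (2→3 rises), coda /d/ ok; σ2 onset /g/, coda /b/ ok → licit
ja — σ1 onset /j/, coda /∅/ ok → licit
flad.banz — σ1 onset /fl/ (2→4 rises), coda /d/ ok; σ2 onset /b/, coda /nz/ (2C) ok → licit
lje — σ1 onset /lj/ (4→5 rises), coda /∅/ ok → licit
na.juzp — σ1 onset /n/, coda /∅/ ok; σ2 onset /j/, coda /zp/ (2C) ok → licit
pul — σ1 onset /p/, coda /l/ ok → licit
pfufb — σ1 onset /pf/ (1→2 rises), coda /fb/ (2C) ok → licit
dla.pnan — σ1 onset /dl/ (1→4 rises), coda /∅/ ok; σ2 onset /pn/ (1→3 rises), coda /n/ ok → licit
Licit: znud.gab, ja, flad.banz, lje, na.juzp, pul, pfufb, dla.pnan → 8.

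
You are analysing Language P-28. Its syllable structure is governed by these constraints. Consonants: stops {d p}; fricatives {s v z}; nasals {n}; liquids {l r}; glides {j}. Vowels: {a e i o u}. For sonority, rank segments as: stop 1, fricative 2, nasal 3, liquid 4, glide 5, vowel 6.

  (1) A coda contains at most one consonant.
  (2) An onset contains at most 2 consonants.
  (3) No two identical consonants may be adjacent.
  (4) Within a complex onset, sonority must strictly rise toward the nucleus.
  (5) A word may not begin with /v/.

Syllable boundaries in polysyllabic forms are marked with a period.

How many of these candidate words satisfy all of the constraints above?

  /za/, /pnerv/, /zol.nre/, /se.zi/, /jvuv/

/za/ — σ1 onset /z/, coda /∅/ ok → permitted
/pnerv/ — violates constraint 1: syllable 1 coda /rv/ has 2 consonants (> 1) → not permitted
/zol.nre/ — σ1 onset /z/, coda /l/ ok; σ2 onset /nr/ (3→4 rises), coda /∅/ ok → permitted
/se.zi/ — σ1 onset /s/, coda /∅/ ok; σ2 onset /z/, coda /∅/ ok → permitted
/jvuv/ — violates constraint 4: syllable 1 onset /jv/: /j/ (glide, 5) → /v/ (fricative, 2) does not rise → not permitted
Permitted: /za/, /zol.nre/, /se.zi/ → 3.

3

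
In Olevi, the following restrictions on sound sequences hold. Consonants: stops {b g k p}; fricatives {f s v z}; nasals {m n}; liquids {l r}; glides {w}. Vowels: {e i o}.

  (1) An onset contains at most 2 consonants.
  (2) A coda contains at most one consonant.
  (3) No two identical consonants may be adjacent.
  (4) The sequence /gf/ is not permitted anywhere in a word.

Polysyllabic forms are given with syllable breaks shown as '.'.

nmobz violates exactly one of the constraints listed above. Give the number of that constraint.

2

nmobz: syllable 1 coda /bz/ has 2 consonants (> 1).
This is a violation of constraint 2: "A coda contains at most one consonant."
The remaining constraints (1, 3, 4) are satisfied.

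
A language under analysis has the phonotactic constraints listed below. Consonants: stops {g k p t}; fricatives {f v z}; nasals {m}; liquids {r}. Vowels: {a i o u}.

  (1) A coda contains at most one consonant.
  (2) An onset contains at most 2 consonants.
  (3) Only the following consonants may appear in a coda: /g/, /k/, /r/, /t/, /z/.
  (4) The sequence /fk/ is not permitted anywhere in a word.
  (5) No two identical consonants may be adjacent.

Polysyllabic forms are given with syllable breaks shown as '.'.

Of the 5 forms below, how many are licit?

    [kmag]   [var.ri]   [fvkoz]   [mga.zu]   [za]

3

[kmag] — σ1 onset /km/ (2C), coda /g/ ok → licit
[var.ri] — violates constraint 5: adjacent identical consonants /rr/ → illicit
[fvkoz] — violates constraint 2: syllable 1 onset /fvk/ has 3 consonants (> 2) → illicit
[mga.zu] — σ1 onset /mg/ (2C), coda /∅/ ok; σ2 onset /z/, coda /∅/ ok → licit
[za] — σ1 onset /z/, coda /∅/ ok → licit
Licit: [kmag], [mga.zu], [za] → 3.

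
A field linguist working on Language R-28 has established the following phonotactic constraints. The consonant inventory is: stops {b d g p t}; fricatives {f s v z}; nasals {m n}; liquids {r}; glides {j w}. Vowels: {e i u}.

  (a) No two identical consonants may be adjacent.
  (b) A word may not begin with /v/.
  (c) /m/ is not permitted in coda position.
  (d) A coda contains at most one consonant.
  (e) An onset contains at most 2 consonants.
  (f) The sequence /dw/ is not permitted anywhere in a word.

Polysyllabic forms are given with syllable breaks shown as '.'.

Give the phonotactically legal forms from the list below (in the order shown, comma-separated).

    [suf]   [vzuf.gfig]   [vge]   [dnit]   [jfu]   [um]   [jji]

[suf], [dnit], [jfu]

[suf] — σ1 onset /s/, coda /f/ ok → phonotactically legal
[vzuf.gfig] — violates constraint (b): word begins with /v/ → phonotactically illegal
[vge] — violates constraint (b): word begins with /v/ → phonotactically illegal
[dnit] — σ1 onset /dn/ (2C), coda /t/ ok → phonotactically legal
[jfu] — σ1 onset /jf/ (2C), coda /∅/ ok → phonotactically legal
[um] — violates constraint (c): syllable 1 coda contains /m/ → phonotactically illegal
[jji] — violates constraint (a): adjacent identical consonants /jj/ → phonotactically illegal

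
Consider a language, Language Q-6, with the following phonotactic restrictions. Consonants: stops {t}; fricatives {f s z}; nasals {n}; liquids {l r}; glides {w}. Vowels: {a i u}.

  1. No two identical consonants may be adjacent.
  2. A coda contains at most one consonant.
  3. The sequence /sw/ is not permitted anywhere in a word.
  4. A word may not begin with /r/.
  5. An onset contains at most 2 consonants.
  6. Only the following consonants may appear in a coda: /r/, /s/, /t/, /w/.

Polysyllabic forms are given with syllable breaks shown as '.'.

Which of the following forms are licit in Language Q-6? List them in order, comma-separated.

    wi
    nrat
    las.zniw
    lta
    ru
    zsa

wi — σ1 onset /w/, coda /∅/ ok → licit
nrat — σ1 onset /nr/ (2C), coda /t/ ok → licit
las.zniw — σ1 onset /l/, coda /s/ ok; σ2 onset /zn/ (2C), coda /w/ ok → licit
lta — σ1 onset /lt/ (2C), coda /∅/ ok → licit
ru — violates constraint 4: word begins with /r/ → illicit
zsa — σ1 onset /zs/ (2C), coda /∅/ ok → licit

wi, nrat, las.zniw, lta, zsa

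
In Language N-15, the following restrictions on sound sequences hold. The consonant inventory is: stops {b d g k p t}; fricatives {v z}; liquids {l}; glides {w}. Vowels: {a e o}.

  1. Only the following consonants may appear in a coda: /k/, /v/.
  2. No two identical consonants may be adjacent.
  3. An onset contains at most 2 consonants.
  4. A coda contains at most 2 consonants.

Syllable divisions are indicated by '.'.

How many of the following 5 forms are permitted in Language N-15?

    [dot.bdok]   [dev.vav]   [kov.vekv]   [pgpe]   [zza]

0

[dot.bdok] — violates constraint 1: syllable 1 coda contains /t/, which is not a licensed coda consonant → not permitted
[dev.vav] — violates constraint 2: adjacent identical consonants /vv/ → not permitted
[kov.vekv] — violates constraint 2: adjacent identical consonants /vv/ → not permitted
[pgpe] — violates constraint 3: syllable 1 onset /pgp/ has 3 consonants (> 2) → not permitted
[zza] — violates constraint 2: adjacent identical consonants /zz/ → not permitted
No form is permitted → 0.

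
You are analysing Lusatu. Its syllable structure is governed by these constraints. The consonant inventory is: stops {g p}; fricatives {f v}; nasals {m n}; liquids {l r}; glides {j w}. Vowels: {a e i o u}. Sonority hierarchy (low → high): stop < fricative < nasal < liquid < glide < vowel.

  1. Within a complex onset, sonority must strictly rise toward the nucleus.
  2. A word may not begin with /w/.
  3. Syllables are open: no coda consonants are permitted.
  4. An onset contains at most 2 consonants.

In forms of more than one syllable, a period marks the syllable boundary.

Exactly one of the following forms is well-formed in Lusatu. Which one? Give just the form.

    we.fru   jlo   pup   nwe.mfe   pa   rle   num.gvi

pa

we.fru — violates constraint 2: word begins with /w/ → ill-formed
jlo — violates constraint 1: syllable 1 onset /jl/: /j/ (glide, 5) → /l/ (liquid, 4) does not rise → ill-formed
pup — violates constraint 3: syllable 1 coda /p/ has 1 consonant (> 0) → ill-formed
nwe.mfe — violates constraint 1: syllable 2 onset /mf/: /m/ (nasal, 3) → /f/ (fricative, 2) does not rise → ill-formed
pa — σ1 onset /p/, coda /∅/ ok → well-formed
rle — violates constraint 1: syllable 1 onset /rl/: /r/ (liquid, 4) → /l/ (liquid, 4) does not rise → ill-formed
num.gvi — violates constraint 3: syllable 1 coda /m/ has 1 consonant (> 0) → ill-formed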